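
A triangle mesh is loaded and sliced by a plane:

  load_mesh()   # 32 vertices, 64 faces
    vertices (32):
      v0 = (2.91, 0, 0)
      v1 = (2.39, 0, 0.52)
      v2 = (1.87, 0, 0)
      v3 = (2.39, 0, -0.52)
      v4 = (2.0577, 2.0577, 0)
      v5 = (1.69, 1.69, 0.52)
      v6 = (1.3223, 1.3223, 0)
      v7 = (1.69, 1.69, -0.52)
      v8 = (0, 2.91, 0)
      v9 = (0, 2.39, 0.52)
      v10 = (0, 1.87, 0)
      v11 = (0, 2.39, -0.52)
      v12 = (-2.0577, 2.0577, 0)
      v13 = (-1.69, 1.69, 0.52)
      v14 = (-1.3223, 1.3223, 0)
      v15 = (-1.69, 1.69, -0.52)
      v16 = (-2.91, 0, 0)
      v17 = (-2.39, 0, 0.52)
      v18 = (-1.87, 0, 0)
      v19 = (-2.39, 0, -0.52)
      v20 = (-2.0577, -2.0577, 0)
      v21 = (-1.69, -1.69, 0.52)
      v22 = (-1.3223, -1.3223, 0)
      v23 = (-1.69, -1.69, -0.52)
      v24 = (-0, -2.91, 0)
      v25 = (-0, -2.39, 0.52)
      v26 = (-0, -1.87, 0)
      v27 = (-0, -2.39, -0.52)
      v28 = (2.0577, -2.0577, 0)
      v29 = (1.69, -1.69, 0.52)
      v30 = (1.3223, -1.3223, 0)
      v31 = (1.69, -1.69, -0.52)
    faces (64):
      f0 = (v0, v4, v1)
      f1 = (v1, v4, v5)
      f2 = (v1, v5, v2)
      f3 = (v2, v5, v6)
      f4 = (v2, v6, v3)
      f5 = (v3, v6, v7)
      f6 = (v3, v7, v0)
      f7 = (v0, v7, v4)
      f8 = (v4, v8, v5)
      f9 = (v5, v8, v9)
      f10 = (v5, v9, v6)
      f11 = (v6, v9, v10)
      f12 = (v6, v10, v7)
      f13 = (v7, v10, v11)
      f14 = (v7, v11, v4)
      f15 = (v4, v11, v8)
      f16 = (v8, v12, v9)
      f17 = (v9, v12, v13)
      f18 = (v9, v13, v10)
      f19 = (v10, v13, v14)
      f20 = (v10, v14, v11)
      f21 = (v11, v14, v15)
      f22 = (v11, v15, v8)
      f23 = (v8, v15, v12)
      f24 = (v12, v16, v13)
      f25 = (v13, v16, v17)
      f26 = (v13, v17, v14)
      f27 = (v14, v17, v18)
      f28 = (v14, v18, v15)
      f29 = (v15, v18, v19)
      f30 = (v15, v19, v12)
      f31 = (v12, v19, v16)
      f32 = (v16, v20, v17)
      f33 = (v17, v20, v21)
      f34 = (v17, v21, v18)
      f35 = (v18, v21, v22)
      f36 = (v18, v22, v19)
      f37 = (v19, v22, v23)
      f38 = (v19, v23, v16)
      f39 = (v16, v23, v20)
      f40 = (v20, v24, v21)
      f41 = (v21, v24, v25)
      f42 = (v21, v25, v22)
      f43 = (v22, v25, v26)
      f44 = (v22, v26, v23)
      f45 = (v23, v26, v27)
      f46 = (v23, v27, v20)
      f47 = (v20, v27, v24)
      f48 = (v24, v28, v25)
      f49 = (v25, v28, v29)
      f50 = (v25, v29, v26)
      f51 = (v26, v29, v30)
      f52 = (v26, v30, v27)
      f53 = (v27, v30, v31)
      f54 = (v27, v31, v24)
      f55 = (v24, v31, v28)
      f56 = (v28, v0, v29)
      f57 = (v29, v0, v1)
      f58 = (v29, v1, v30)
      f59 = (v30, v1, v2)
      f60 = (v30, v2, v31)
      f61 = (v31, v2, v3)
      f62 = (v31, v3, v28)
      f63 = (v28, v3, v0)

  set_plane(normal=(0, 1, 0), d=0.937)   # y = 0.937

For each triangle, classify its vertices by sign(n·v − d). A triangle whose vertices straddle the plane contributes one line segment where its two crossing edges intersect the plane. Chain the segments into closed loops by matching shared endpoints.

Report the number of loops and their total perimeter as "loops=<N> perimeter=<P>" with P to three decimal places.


Straddling triangles (16 of 64):
  (v0,v4,v1) [-+-] → (2.52189, 0.937, 0)–(2.23868, 0.937, 0.283211)  len=0.4005
  (v1,v4,v5) [-++] → (2.23868, 0.937, 0.283211)–(2.00189, 0.937, 0.52)  len=0.3349
  (v1,v5,v2) [-+-] → (2.00189, 0.937, 0.52)–(1.7702, 0.937, 0.288308)  len=0.3277
  (v2,v5,v6) [-++] → (1.7702, 0.937, 0.288308)–(1.48189, 0.937, 0)  len=0.4077
  (v2,v6,v3) [-+-] → (1.48189, 0.937, 0)–(1.63341, 0.937, -0.151521)  len=0.2143
  (v3,v6,v7) [-++] → (1.63341, 0.937, -0.151521)–(2.00189, 0.937, -0.52)  len=0.5211
  (v3,v7,v0) [-+-] → (2.00189, 0.937, -0.52)–(2.23359, 0.937, -0.288308)  len=0.3277
  (v0,v7,v4) [-++] → (2.23359, 0.937, -0.288308)–(2.52189, 0.937, 0)  len=0.4077
  (v12,v16,v13) [+-+] → (-2.52189, 0.937, 0)–(-2.23359, 0.937, 0.288308)  len=0.4077
  (v13,v16,v17) [+--] → (-2.23359, 0.937, 0.288308)–(-2.00189, 0.937, 0.52)  len=0.3277
  (v13,v17,v14) [+-+] → (-2.00189, 0.937, 0.52)–(-1.63341, 0.937, 0.151521)  len=0.5211
  (v14,v17,v18) [+--] → (-1.63341, 0.937, 0.151521)–(-1.48189, 0.937, 0)  len=0.2143
  (v14,v18,v15) [+-+] → (-1.48189, 0.937, 0)–(-1.7702, 0.937, -0.288308)  len=0.4077
  (v15,v18,v19) [+--] → (-1.7702, 0.937, -0.288308)–(-2.00189, 0.937, -0.52)  len=0.3277
  (v15,v19,v12) [+-+] → (-2.00189, 0.937, -0.52)–(-2.23868, 0.937, -0.283211)  len=0.3349
  (v12,v19,v16) [+--] → (-2.23868, 0.937, -0.283211)–(-2.52189, 0.937, 0)  len=0.4005

Chained into 2 loop(s):
  loop 1: 8 segments, perimeter = 2.9416
  loop 2: 8 segments, perimeter = 2.9416
Total perimeter = 5.883

loops=2 perimeter=5.883


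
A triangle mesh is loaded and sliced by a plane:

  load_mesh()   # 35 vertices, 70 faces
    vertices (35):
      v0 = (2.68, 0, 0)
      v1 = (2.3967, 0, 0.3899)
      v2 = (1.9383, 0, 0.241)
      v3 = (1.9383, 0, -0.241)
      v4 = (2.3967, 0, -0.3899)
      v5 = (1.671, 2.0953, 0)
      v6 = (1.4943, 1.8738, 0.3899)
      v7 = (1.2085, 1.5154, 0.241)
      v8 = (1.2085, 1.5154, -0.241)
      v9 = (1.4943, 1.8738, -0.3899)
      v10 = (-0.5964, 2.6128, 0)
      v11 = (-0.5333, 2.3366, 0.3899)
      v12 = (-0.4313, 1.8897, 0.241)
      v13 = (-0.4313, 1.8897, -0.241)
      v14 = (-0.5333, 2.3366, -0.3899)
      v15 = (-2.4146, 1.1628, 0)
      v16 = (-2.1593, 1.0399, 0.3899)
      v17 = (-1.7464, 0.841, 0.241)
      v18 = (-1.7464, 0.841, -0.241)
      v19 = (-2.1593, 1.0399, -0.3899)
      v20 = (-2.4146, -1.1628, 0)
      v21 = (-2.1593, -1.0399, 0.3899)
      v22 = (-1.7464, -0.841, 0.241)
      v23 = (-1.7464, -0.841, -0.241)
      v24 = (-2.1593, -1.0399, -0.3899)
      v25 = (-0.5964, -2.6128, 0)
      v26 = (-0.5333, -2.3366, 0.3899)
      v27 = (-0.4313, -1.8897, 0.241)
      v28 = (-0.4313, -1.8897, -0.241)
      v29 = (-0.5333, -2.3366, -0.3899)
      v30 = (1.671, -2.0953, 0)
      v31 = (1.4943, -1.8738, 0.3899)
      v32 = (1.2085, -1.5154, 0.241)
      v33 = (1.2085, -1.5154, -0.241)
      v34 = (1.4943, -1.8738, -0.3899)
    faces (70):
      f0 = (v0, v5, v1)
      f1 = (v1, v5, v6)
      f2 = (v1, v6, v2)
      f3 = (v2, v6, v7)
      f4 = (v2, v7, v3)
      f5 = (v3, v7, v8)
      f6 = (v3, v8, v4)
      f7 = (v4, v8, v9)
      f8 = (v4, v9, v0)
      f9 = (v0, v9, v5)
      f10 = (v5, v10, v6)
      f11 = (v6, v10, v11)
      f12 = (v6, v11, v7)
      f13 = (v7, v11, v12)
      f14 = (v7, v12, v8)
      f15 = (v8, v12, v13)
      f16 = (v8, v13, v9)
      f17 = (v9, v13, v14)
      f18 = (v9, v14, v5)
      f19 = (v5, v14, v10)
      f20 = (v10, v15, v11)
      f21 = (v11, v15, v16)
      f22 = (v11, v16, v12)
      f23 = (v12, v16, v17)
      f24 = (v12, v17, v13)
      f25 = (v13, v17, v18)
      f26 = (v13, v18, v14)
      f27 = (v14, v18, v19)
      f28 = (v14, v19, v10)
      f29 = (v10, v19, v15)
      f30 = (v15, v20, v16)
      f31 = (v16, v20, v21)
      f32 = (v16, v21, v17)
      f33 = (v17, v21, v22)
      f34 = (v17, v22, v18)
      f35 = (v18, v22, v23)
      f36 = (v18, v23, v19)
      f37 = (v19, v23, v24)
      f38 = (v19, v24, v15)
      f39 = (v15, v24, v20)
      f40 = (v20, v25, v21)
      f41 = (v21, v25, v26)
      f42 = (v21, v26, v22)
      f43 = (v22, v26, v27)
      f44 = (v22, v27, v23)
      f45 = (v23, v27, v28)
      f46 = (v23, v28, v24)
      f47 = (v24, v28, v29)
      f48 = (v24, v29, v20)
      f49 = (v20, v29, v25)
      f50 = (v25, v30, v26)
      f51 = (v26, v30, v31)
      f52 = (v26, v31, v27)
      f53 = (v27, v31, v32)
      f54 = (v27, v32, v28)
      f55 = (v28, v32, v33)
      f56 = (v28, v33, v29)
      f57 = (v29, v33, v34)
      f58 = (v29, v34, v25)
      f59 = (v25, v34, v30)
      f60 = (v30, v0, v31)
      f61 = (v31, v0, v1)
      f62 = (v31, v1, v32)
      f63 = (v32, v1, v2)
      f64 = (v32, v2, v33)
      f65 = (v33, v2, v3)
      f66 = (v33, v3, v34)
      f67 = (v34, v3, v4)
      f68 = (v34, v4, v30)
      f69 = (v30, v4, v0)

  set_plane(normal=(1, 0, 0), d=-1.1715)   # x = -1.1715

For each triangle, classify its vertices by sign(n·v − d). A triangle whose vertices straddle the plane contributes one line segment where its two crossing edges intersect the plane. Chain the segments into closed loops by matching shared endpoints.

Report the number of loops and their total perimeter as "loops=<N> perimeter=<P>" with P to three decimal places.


Straddling triangles (20 of 70):
  (v10,v15,v11) [+-+] → (-1.1715, 2.15416, 0)–(-1.1715, 1.93841, 0.257633)  len=0.3360
  (v11,v15,v16) [+--] → (-1.1715, 1.93841, 0.257633)–(-1.1715, 1.82765, 0.3899)  len=0.1725
  (v11,v16,v12) [+-+] → (-1.1715, 1.82765, 0.3899)–(-1.1715, 1.52568, 0.304782)  len=0.3137
  (v12,v16,v17) [+--] → (-1.1715, 1.52568, 0.304782)–(-1.1715, 1.29944, 0.241)  len=0.2351
  (v12,v17,v13) [+-+] → (-1.1715, 1.29944, 0.241)–(-1.1715, 1.29944, 0.0302922)  len=0.2107
  (v13,v17,v18) [+--] → (-1.1715, 1.29944, 0.0302922)–(-1.1715, 1.29944, -0.241)  len=0.2713
  (v13,v18,v14) [+-+] → (-1.1715, 1.29944, -0.241)–(-1.1715, 1.54978, -0.311565)  len=0.2601
  (v14,v18,v19) [+--] → (-1.1715, 1.54978, -0.311565)–(-1.1715, 1.82765, -0.3899)  len=0.2887
  (v14,v19,v10) [+-+] → (-1.1715, 1.82765, -0.3899)–(-1.1715, 2.03402, -0.143471)  len=0.3214
  (v10,v19,v15) [+--] → (-1.1715, 2.03402, -0.143471)–(-1.1715, 2.15416, 0)  len=0.1871
  (v20,v25,v21) [-+-] → (-1.1715, -2.15416, 0)–(-1.1715, -2.03402, 0.143471)  len=0.1871
  (v21,v25,v26) [-++] → (-1.1715, -2.03402, 0.143471)–(-1.1715, -1.82765, 0.3899)  len=0.3214
  (v21,v26,v22) [-+-] → (-1.1715, -1.82765, 0.3899)–(-1.1715, -1.54978, 0.311565)  len=0.2887
  (v22,v26,v27) [-++] → (-1.1715, -1.54978, 0.311565)–(-1.1715, -1.29944, 0.241)  len=0.2601
  (v22,v27,v23) [-+-] → (-1.1715, -1.29944, 0.241)–(-1.1715, -1.29944, -0.0302922)  len=0.2713
  (v23,v27,v28) [-++] → (-1.1715, -1.29944, -0.0302922)–(-1.1715, -1.29944, -0.241)  len=0.2107
  (v23,v28,v24) [-+-] → (-1.1715, -1.29944, -0.241)–(-1.1715, -1.52568, -0.304782)  len=0.2351
  (v24,v28,v29) [-++] → (-1.1715, -1.52568, -0.304782)–(-1.1715, -1.82765, -0.3899)  len=0.3137
  (v24,v29,v20) [-+-] → (-1.1715, -1.82765, -0.3899)–(-1.1715, -1.93841, -0.257633)  len=0.1725
  (v20,v29,v25) [-++] → (-1.1715, -1.93841, -0.257633)–(-1.1715, -2.15416, 0)  len=0.3360

Chained into 2 loop(s):
  loop 1: 10 segments, perimeter = 2.5967
  loop 2: 10 segments, perimeter = 2.5967
Total perimeter = 5.193

loops=2 perimeter=5.193


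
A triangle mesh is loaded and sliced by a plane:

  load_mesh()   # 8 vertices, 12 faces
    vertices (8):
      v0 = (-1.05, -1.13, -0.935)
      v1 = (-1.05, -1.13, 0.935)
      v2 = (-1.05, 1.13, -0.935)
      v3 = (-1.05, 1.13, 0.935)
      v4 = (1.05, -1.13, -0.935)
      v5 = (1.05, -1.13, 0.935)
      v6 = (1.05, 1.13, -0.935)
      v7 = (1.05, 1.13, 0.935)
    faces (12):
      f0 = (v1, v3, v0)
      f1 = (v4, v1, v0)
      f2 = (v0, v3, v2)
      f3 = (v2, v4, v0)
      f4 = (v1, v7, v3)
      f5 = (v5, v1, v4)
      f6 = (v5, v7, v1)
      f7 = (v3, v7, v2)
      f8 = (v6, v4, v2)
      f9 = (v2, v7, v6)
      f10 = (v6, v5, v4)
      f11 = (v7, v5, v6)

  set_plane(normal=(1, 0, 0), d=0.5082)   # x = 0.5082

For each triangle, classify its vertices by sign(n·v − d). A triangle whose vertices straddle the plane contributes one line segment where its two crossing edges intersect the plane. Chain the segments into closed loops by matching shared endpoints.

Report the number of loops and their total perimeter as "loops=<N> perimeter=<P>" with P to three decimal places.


Straddling triangles (8 of 12):
  (v4,v1,v0) [+--] → (0.5082, -1.13, -0.45254)–(0.5082, -1.13, -0.935)  len=0.4825
  (v2,v4,v0) [-+-] → (0.5082, -0.54692, -0.935)–(0.5082, -1.13, -0.935)  len=0.5831
  (v1,v7,v3) [-+-] → (0.5082, 0.54692, 0.935)–(0.5082, 1.13, 0.935)  len=0.5831
  (v5,v1,v4) [+-+] → (0.5082, -1.13, 0.935)–(0.5082, -1.13, -0.45254)  len=1.3875
  (v5,v7,v1) [++-] → (0.5082, 0.54692, 0.935)–(0.5082, -1.13, 0.935)  len=1.6769
  (v3,v7,v2) [-+-] → (0.5082, 1.13, 0.935)–(0.5082, 1.13, 0.45254)  len=0.4825
  (v6,v4,v2) [++-] → (0.5082, -0.54692, -0.935)–(0.5082, 1.13, -0.935)  len=1.6769
  (v2,v7,v6) [-++] → (0.5082, 1.13, 0.45254)–(0.5082, 1.13, -0.935)  len=1.3875

Chained into 1 loop(s):
  loop 1: 8 segments, perimeter = 8.2600
Total perimeter = 8.260

loops=1 perimeter=8.260


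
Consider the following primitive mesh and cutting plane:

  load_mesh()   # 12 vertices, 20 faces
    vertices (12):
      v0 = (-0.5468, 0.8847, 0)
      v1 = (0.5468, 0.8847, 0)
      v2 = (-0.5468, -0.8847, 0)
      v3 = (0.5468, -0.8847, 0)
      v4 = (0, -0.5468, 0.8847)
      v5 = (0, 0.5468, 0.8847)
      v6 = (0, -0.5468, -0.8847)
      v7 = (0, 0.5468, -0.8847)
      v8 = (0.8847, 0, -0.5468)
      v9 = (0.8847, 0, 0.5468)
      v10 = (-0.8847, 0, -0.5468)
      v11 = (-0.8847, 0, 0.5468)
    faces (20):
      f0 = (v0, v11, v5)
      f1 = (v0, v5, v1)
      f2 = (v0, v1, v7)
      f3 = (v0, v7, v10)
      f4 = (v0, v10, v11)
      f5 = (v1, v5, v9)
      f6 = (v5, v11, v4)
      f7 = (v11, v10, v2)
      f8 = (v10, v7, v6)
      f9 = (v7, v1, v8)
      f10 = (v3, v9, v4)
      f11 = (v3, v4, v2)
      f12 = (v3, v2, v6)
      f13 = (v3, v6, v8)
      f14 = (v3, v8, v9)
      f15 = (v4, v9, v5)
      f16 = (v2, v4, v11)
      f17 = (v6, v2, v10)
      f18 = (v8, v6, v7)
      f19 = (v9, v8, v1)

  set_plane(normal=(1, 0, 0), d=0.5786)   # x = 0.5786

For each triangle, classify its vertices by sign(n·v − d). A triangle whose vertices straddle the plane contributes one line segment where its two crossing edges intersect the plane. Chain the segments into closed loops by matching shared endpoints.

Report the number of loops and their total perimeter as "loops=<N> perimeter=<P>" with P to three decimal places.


loops=1 perimeter=4.426

Straddling triangles (8 of 20):
  (v1,v5,v9) [--+] → (0.5786, 0.189189, 0.663711)–(0.5786, 0.80144, 0.0514597)  len=0.8659
  (v7,v1,v8) [--+] → (0.5786, 0.80144, -0.0514597)–(0.5786, 0.189189, -0.663711)  len=0.8659
  (v3,v9,v4) [-+-] → (0.5786, -0.80144, 0.0514597)–(0.5786, -0.189189, 0.663711)  len=0.8659
  (v3,v6,v8) [--+] → (0.5786, -0.189189, -0.663711)–(0.5786, -0.80144, -0.0514597)  len=0.8659
  (v3,v8,v9) [-++] → (0.5786, -0.80144, -0.0514597)–(0.5786, -0.80144, 0.0514597)  len=0.1029
  (v4,v9,v5) [-+-] → (0.5786, -0.189189, 0.663711)–(0.5786, 0.189189, 0.663711)  len=0.3784
  (v8,v6,v7) [+--] → (0.5786, -0.189189, -0.663711)–(0.5786, 0.189189, -0.663711)  len=0.3784
  (v9,v8,v1) [++-] → (0.5786, 0.80144, -0.0514597)–(0.5786, 0.80144, 0.0514597)  len=0.1029

Chained into 1 loop(s):
  loop 1: 8 segments, perimeter = 4.4260
Total perimeter = 4.426


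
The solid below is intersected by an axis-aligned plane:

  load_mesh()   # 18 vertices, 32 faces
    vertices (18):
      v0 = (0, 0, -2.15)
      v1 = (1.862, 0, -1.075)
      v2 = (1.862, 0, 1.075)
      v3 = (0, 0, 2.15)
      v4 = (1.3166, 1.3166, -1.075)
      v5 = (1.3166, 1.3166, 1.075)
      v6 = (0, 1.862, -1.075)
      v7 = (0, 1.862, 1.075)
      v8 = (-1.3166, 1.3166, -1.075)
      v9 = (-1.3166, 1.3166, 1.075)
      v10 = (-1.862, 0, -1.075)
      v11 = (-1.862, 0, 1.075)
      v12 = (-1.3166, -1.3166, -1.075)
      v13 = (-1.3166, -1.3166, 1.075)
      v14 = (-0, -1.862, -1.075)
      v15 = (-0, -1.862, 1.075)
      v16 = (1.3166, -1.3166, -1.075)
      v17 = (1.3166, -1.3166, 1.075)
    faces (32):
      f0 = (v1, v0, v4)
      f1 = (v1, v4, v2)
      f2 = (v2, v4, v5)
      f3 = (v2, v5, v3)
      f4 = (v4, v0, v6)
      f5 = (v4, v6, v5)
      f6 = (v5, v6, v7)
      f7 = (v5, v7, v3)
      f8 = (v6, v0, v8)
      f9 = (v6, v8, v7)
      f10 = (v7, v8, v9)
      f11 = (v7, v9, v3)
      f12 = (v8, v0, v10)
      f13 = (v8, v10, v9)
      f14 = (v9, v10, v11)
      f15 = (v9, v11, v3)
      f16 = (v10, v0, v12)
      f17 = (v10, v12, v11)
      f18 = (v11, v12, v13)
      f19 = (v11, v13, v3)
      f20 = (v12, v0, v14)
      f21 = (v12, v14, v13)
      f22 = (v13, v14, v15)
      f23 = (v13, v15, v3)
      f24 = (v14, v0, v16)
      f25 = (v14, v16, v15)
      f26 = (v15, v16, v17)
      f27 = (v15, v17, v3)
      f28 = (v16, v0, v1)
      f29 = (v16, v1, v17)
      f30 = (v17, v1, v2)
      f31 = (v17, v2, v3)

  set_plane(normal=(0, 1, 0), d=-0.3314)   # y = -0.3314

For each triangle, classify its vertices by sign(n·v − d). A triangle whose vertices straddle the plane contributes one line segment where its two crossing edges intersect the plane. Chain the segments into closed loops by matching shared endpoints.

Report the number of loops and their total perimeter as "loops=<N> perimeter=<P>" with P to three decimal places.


Straddling triangles (12 of 32):
  (v10,v0,v12) [++-] → (-0.3314, -0.3314, -1.87941)–(-1.72472, -0.3314, -1.075)  len=1.6089
  (v10,v12,v11) [+-+] → (-1.72472, -0.3314, -1.075)–(-1.72472, -0.3314, 0.533826)  len=1.6088
  (v11,v12,v13) [+--] → (-1.72472, -0.3314, 0.533826)–(-1.72472, -0.3314, 1.075)  len=0.5412
  (v11,v13,v3) [+-+] → (-1.72472, -0.3314, 1.075)–(-0.3314, -0.3314, 1.87941)  len=1.6089
  (v12,v0,v14) [-+-] → (-0.3314, -0.3314, -1.87941)–(0, -0.3314, -1.95867)  len=0.3407
  (v13,v15,v3) [--+] → (0, -0.3314, 1.95867)–(-0.3314, -0.3314, 1.87941)  len=0.3407
  (v14,v0,v16) [-+-] → (0, -0.3314, -1.95867)–(0.3314, -0.3314, -1.87941)  len=0.3407
  (v15,v17,v3) [--+] → (0.3314, -0.3314, 1.87941)–(0, -0.3314, 1.95867)  len=0.3407
  (v16,v0,v1) [-++] → (0.3314, -0.3314, -1.87941)–(1.72472, -0.3314, -1.075)  len=1.6089
  (v16,v1,v17) [-+-] → (1.72472, -0.3314, -1.075)–(1.72472, -0.3314, -0.533826)  len=0.5412
  (v17,v1,v2) [-++] → (1.72472, -0.3314, -0.533826)–(1.72472, -0.3314, 1.075)  len=1.6088
  (v17,v2,v3) [-++] → (1.72472, -0.3314, 1.075)–(0.3314, -0.3314, 1.87941)  len=1.6089

Chained into 1 loop(s):
  loop 1: 12 segments, perimeter = 12.0984
Total perimeter = 12.098

loops=1 perimeter=12.098


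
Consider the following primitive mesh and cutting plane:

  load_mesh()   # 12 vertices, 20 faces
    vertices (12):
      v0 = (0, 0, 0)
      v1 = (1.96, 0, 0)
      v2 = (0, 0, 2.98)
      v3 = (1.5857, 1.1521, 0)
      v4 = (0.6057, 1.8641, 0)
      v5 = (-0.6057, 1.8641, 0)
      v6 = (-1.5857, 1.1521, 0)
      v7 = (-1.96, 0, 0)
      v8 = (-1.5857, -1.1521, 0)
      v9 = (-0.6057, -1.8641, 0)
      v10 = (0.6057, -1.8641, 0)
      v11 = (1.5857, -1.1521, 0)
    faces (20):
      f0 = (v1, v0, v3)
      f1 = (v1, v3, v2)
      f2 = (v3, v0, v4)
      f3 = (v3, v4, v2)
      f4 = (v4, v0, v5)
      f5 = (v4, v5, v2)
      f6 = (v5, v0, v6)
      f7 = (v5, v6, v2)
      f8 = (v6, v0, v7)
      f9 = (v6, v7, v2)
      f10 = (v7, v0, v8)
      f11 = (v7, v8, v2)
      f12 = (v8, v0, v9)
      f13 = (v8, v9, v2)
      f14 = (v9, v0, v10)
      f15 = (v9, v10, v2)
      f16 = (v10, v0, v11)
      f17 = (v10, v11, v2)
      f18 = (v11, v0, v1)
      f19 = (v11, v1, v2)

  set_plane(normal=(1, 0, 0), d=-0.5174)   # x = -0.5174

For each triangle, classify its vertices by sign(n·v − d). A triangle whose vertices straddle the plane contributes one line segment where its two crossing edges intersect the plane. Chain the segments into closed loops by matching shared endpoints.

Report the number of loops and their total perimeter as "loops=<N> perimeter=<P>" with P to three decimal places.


Straddling triangles (12 of 20):
  (v4,v0,v5) [++-] → (-0.5174, 1.59235, 0)–(-0.5174, 1.8641, 0)  len=0.2718
  (v4,v5,v2) [+-+] → (-0.5174, 1.8641, 0)–(-0.5174, 1.59235, 0.43443)  len=0.5124
  (v5,v0,v6) [-+-] → (-0.5174, 1.59235, 0)–(-0.5174, 0.37592, 0)  len=1.2164
  (v5,v6,v2) [--+] → (-0.5174, 0.37592, 2.00765)–(-0.5174, 1.59235, 0.43443)  len=1.9886
  (v6,v0,v7) [-+-] → (-0.5174, 0.37592, 0)–(-0.5174, 0, 0)  len=0.3759
  (v6,v7,v2) [--+] → (-0.5174, 0, 2.19334)–(-0.5174, 0.37592, 2.00765)  len=0.4193
  (v7,v0,v8) [-+-] → (-0.5174, 0, 0)–(-0.5174, -0.37592, 0)  len=0.3759
  (v7,v8,v2) [--+] → (-0.5174, -0.37592, 2.00765)–(-0.5174, 0, 2.19334)  len=0.4193
  (v8,v0,v9) [-+-] → (-0.5174, -0.37592, 0)–(-0.5174, -1.59235, 0)  len=1.2164
  (v8,v9,v2) [--+] → (-0.5174, -1.59235, 0.43443)–(-0.5174, -0.37592, 2.00765)  len=1.9886
  (v9,v0,v10) [-++] → (-0.5174, -1.59235, 0)–(-0.5174, -1.8641, 0)  len=0.2718
  (v9,v10,v2) [-++] → (-0.5174, -1.8641, 0)–(-0.5174, -1.59235, 0.43443)  len=0.5124

Chained into 1 loop(s):
  loop 1: 12 segments, perimeter = 9.5689
Total perimeter = 9.569

loops=1 perimeter=9.569


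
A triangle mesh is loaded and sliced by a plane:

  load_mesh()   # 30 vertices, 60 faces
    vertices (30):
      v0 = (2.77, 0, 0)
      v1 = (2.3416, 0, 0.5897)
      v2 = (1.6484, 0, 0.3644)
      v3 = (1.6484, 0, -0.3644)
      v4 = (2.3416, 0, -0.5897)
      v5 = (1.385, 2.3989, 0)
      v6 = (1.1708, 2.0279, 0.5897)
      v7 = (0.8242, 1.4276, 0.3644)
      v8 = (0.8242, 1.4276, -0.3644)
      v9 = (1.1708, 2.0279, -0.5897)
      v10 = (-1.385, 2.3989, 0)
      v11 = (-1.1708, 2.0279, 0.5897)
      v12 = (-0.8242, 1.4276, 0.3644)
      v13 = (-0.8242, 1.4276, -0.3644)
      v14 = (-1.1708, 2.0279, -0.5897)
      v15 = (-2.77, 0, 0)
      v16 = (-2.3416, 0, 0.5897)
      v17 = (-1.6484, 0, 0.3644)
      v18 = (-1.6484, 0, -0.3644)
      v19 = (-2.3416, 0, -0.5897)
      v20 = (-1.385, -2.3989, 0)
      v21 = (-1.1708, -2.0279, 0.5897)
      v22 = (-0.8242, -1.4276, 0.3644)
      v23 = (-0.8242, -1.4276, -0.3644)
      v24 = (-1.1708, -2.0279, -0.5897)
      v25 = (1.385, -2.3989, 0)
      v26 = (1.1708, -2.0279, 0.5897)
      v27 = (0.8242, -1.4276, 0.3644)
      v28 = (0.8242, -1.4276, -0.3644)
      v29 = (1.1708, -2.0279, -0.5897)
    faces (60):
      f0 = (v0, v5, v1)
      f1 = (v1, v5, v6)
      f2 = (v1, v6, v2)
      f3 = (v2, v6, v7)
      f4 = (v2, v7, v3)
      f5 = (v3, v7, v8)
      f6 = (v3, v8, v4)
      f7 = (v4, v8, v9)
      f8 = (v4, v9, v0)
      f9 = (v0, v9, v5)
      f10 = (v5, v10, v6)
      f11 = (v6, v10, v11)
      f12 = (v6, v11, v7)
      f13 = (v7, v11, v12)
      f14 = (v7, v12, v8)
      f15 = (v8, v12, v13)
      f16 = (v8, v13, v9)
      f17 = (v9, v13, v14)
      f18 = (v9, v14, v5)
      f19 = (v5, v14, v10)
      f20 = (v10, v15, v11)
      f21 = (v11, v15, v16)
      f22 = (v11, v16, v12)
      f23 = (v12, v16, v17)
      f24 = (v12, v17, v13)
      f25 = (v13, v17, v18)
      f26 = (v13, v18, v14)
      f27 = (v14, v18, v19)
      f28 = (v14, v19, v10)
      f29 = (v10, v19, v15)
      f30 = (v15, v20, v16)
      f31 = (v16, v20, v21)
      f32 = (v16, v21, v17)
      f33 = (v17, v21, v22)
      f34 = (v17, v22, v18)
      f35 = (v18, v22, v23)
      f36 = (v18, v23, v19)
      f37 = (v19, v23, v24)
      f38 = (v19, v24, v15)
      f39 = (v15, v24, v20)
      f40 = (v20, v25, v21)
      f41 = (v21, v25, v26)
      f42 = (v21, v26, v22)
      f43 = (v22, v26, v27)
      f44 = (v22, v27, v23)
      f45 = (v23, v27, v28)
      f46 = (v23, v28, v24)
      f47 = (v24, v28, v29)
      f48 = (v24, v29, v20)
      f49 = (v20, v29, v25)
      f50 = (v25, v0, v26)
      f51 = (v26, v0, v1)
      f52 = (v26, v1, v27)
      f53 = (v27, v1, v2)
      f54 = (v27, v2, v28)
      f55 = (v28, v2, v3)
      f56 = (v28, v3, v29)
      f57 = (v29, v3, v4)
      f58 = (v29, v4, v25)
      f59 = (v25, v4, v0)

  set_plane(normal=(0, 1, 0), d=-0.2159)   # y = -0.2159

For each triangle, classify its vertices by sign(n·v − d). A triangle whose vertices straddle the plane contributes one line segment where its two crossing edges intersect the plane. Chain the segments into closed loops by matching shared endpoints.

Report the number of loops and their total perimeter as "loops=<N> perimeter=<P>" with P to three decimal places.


Straddling triangles (20 of 60):
  (v15,v20,v16) [+-+] → (-2.64535, -0.2159, 0)–(-2.25551, -0.2159, 0.536627)  len=0.6633
  (v16,v20,v21) [+--] → (-2.25551, -0.2159, 0.536627)–(-2.21695, -0.2159, 0.5897)  len=0.0656
  (v16,v21,v17) [+-+] → (-2.21695, -0.2159, 0.5897)–(-1.59755, -0.2159, 0.388387)  len=0.6513
  (v17,v21,v22) [+--] → (-1.59755, -0.2159, 0.388387)–(-1.52375, -0.2159, 0.3644)  len=0.0776
  (v17,v22,v18) [+-+] → (-1.52375, -0.2159, 0.3644)–(-1.52375, -0.2159, -0.254182)  len=0.6186
  (v18,v22,v23) [+--] → (-1.52375, -0.2159, -0.254182)–(-1.52375, -0.2159, -0.3644)  len=0.1102
  (v18,v23,v19) [+-+] → (-1.52375, -0.2159, -0.3644)–(-2.11212, -0.2159, -0.555627)  len=0.6187
  (v19,v23,v24) [+--] → (-2.11212, -0.2159, -0.555627)–(-2.21695, -0.2159, -0.5897)  len=0.1102
  (v19,v24,v15) [+-+] → (-2.21695, -0.2159, -0.5897)–(-2.59974, -0.2159, -0.0627823)  len=0.6513
  (v15,v24,v20) [+--] → (-2.59974, -0.2159, -0.0627823)–(-2.64535, -0.2159, 0)  len=0.0776
  (v25,v0,v26) [-+-] → (2.64535, -0.2159, 0)–(2.59974, -0.2159, 0.0627823)  len=0.0776
  (v26,v0,v1) [-++] → (2.59974, -0.2159, 0.0627823)–(2.21695, -0.2159, 0.5897)  len=0.6513
  (v26,v1,v27) [-+-] → (2.21695, -0.2159, 0.5897)–(2.11212, -0.2159, 0.555627)  len=0.1102
  (v27,v1,v2) [-++] → (2.11212, -0.2159, 0.555627)–(1.52375, -0.2159, 0.3644)  len=0.6187
  (v27,v2,v28) [-+-] → (1.52375, -0.2159, 0.3644)–(1.52375, -0.2159, 0.254182)  len=0.1102
  (v28,v2,v3) [-++] → (1.52375, -0.2159, 0.254182)–(1.52375, -0.2159, -0.3644)  len=0.6186
  (v28,v3,v29) [-+-] → (1.52375, -0.2159, -0.3644)–(1.59755, -0.2159, -0.388387)  len=0.0776
  (v29,v3,v4) [-++] → (1.59755, -0.2159, -0.388387)–(2.21695, -0.2159, -0.5897)  len=0.6513
  (v29,v4,v25) [-+-] → (2.21695, -0.2159, -0.5897)–(2.25551, -0.2159, -0.536627)  len=0.0656
  (v25,v4,v0) [-++] → (2.25551, -0.2159, -0.536627)–(2.64535, -0.2159, 0)  len=0.6633

Chained into 2 loop(s):
  loop 1: 10 segments, perimeter = 3.6444
  loop 2: 10 segments, perimeter = 3.6444
Total perimeter = 7.289

loops=2 perimeter=7.289


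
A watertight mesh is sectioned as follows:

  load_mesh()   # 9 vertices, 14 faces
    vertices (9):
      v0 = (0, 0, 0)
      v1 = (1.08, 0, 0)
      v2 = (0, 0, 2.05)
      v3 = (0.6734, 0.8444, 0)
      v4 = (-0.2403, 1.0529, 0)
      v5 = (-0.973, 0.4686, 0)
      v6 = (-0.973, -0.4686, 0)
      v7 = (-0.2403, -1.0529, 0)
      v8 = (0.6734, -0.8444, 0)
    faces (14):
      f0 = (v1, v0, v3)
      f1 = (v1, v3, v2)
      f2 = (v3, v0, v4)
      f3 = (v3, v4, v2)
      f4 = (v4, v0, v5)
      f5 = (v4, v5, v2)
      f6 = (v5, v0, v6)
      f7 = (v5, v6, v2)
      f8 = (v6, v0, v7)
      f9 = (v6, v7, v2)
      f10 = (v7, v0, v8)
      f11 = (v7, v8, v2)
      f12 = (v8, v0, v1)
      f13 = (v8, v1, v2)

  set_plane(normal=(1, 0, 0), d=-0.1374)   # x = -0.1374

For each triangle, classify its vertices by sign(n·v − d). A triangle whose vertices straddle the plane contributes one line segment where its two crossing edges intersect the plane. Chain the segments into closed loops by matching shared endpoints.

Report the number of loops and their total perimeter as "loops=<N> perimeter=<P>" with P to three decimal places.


loops=1 perimeter=6.209

Straddling triangles (10 of 14):
  (v3,v0,v4) [++-] → (-0.1374, 0.602033, 0)–(-0.1374, 1.02942, 0)  len=0.4274
  (v3,v4,v2) [+-+] → (-0.1374, 1.02942, 0)–(-0.1374, 0.602033, 0.87784)  len=0.9764
  (v4,v0,v5) [-+-] → (-0.1374, 0.602033, 0)–(-0.1374, 0.0661723, 0)  len=0.5359
  (v4,v5,v2) [--+] → (-0.1374, 0.0661723, 1.76051)–(-0.1374, 0.602033, 0.87784)  len=1.0326
  (v5,v0,v6) [-+-] → (-0.1374, 0.0661723, 0)–(-0.1374, -0.0661723, 0)  len=0.1323
  (v5,v6,v2) [--+] → (-0.1374, -0.0661723, 1.76051)–(-0.1374, 0.0661723, 1.76051)  len=0.1323
  (v6,v0,v7) [-+-] → (-0.1374, -0.0661723, 0)–(-0.1374, -0.602033, 0)  len=0.5359
  (v6,v7,v2) [--+] → (-0.1374, -0.602033, 0.87784)–(-0.1374, -0.0661723, 1.76051)  len=1.0326
  (v7,v0,v8) [-++] → (-0.1374, -0.602033, 0)–(-0.1374, -1.02942, 0)  len=0.4274
  (v7,v8,v2) [-++] → (-0.1374, -1.02942, 0)–(-0.1374, -0.602033, 0.87784)  len=0.9764

Chained into 1 loop(s):
  loop 1: 10 segments, perimeter = 6.2091
Total perimeter = 6.209


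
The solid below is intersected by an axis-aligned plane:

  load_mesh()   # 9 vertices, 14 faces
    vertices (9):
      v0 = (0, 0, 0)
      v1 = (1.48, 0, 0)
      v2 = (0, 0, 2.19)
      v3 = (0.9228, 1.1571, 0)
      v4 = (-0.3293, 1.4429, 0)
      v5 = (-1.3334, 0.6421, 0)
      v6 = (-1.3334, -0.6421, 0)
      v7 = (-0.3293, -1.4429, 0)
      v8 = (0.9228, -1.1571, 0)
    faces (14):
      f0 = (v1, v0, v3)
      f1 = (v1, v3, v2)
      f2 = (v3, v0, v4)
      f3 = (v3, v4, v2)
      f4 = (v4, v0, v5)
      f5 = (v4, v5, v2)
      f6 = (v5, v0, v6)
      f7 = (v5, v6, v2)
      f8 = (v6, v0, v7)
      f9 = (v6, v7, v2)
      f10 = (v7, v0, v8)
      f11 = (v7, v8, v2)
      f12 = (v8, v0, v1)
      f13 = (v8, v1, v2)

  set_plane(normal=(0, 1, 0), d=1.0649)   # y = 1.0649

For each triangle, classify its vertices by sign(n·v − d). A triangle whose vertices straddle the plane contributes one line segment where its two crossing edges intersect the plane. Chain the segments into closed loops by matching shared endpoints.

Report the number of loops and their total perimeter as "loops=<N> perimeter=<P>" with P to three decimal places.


Straddling triangles (6 of 14):
  (v1,v0,v3) [--+] → (0.849269, 1.0649, 0)–(0.967199, 1.0649, 0)  len=0.1179
  (v1,v3,v2) [-+-] → (0.967199, 1.0649, 0)–(0.849269, 1.0649, 0.174504)  len=0.2106
  (v3,v0,v4) [+-+] → (0.849269, 1.0649, 0)–(-0.243032, 1.0649, 0)  len=1.0923
  (v3,v4,v2) [++-] → (-0.243032, 1.0649, 0.57372)–(0.849269, 1.0649, 0.174504)  len=1.1630
  (v4,v0,v5) [+--] → (-0.243032, 1.0649, 0)–(-0.803263, 1.0649, 0)  len=0.5602
  (v4,v5,v2) [+--] → (-0.803263, 1.0649, 0)–(-0.243032, 1.0649, 0.57372)  len=0.8019

Chained into 1 loop(s):
  loop 1: 6 segments, perimeter = 3.9459
Total perimeter = 3.946

loops=1 perimeter=3.946


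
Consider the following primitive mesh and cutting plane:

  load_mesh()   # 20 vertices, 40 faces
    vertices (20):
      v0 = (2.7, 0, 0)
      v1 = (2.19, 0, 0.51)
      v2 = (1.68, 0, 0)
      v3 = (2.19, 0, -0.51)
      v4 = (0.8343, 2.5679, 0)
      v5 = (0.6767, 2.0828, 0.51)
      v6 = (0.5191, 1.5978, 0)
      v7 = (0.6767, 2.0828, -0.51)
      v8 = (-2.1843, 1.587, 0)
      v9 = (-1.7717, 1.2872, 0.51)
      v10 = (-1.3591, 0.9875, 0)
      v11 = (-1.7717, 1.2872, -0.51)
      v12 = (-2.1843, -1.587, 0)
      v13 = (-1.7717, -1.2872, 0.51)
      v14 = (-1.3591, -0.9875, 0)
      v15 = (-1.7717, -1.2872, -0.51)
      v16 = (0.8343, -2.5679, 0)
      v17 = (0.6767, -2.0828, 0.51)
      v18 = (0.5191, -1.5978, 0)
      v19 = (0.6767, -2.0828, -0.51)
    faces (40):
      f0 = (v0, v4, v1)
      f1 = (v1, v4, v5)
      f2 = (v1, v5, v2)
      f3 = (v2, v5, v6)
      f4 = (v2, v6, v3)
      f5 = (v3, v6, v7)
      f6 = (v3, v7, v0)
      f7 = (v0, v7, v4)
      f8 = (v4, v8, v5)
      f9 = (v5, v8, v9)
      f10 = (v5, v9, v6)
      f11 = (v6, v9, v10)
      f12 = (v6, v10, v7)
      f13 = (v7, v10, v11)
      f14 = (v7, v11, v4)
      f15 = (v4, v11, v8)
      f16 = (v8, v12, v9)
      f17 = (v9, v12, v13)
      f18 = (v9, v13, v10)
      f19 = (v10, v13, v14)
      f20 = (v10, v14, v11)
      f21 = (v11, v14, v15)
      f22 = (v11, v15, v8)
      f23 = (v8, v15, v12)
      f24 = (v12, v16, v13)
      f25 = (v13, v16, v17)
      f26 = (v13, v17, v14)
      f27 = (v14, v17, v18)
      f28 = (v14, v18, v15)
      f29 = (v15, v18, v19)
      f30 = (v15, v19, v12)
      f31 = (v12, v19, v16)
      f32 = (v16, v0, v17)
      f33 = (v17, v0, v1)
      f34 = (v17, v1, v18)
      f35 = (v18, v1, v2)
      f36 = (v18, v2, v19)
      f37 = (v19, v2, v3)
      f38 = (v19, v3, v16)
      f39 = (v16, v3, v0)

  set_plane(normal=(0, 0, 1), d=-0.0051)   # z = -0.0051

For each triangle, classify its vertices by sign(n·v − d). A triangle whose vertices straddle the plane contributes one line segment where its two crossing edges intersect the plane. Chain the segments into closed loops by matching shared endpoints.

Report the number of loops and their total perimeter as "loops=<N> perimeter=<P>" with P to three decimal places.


Straddling triangles (20 of 40):
  (v2,v6,v3) [++-] → (0.535809, 1.58182, -0.0051)–(1.6851, 0, -0.0051)  len=1.9553
  (v3,v6,v7) [-+-] → (0.535809, 1.58182, -0.0051)–(0.520676, 1.60265, -0.0051)  len=0.0257
  (v3,v7,v0) [--+] → (2.67977, 0.020828, -0.0051)–(2.6949, 0, -0.0051)  len=0.0257
  (v0,v7,v4) [+-+] → (2.67977, 0.020828, -0.0051)–(0.832724, 2.56305, -0.0051)  len=3.1424
  (v6,v10,v7) [++-] → (-1.33874, 0.998453, -0.0051)–(0.520676, 1.60265, -0.0051)  len=1.9551
  (v7,v10,v11) [-+-] → (-1.33874, 0.998453, -0.0051)–(-1.36323, 0.990497, -0.0051)  len=0.0257
  (v7,v11,v4) [--+] → (0.80824, 2.55509, -0.0051)–(0.832724, 2.56305, -0.0051)  len=0.0257
  (v4,v11,v8) [+-+] → (0.80824, 2.55509, -0.0051)–(-2.18017, 1.584, -0.0051)  len=3.1422
  (v10,v14,v11) [++-] → (-1.36323, -0.964753, -0.0051)–(-1.36323, 0.990497, -0.0051)  len=1.9553
  (v11,v14,v15) [-+-] → (-1.36323, -0.964753, -0.0051)–(-1.36323, -0.990497, -0.0051)  len=0.0257
  (v11,v15,v8) [--+] → (-2.18017, 1.55826, -0.0051)–(-2.18017, 1.584, -0.0051)  len=0.0257
  (v8,v15,v12) [+-+] → (-2.18017, 1.55826, -0.0051)–(-2.18017, -1.584, -0.0051)  len=3.1423
  (v14,v18,v15) [++-] → (0.496192, -1.59469, -0.0051)–(-1.36323, -0.990497, -0.0051)  len=1.9551
  (v15,v18,v19) [-+-] → (0.496192, -1.59469, -0.0051)–(0.520676, -1.60265, -0.0051)  len=0.0257
  (v15,v19,v12) [--+] → (-2.15569, -1.59196, -0.0051)–(-2.18017, -1.584, -0.0051)  len=0.0257
  (v12,v19,v16) [+-+] → (-2.15569, -1.59196, -0.0051)–(0.832724, -2.56305, -0.0051)  len=3.1422
  (v18,v2,v19) [++-] → (1.66997, -0.020828, -0.0051)–(0.520676, -1.60265, -0.0051)  len=1.9553
  (v19,v2,v3) [-+-] → (1.66997, -0.020828, -0.0051)–(1.6851, 0, -0.0051)  len=0.0257
  (v19,v3,v16) [--+] → (0.847857, -2.54222, -0.0051)–(0.832724, -2.56305, -0.0051)  len=0.0257
  (v16,v3,v0) [+-+] → (0.847857, -2.54222, -0.0051)–(2.6949, 0, -0.0051)  len=3.1424

Chained into 2 loop(s):
  loop 1: 10 segments, perimeter = 9.9047
  loop 2: 10 segments, perimeter = 15.8402
Total perimeter = 25.745

loops=2 perimeter=25.745


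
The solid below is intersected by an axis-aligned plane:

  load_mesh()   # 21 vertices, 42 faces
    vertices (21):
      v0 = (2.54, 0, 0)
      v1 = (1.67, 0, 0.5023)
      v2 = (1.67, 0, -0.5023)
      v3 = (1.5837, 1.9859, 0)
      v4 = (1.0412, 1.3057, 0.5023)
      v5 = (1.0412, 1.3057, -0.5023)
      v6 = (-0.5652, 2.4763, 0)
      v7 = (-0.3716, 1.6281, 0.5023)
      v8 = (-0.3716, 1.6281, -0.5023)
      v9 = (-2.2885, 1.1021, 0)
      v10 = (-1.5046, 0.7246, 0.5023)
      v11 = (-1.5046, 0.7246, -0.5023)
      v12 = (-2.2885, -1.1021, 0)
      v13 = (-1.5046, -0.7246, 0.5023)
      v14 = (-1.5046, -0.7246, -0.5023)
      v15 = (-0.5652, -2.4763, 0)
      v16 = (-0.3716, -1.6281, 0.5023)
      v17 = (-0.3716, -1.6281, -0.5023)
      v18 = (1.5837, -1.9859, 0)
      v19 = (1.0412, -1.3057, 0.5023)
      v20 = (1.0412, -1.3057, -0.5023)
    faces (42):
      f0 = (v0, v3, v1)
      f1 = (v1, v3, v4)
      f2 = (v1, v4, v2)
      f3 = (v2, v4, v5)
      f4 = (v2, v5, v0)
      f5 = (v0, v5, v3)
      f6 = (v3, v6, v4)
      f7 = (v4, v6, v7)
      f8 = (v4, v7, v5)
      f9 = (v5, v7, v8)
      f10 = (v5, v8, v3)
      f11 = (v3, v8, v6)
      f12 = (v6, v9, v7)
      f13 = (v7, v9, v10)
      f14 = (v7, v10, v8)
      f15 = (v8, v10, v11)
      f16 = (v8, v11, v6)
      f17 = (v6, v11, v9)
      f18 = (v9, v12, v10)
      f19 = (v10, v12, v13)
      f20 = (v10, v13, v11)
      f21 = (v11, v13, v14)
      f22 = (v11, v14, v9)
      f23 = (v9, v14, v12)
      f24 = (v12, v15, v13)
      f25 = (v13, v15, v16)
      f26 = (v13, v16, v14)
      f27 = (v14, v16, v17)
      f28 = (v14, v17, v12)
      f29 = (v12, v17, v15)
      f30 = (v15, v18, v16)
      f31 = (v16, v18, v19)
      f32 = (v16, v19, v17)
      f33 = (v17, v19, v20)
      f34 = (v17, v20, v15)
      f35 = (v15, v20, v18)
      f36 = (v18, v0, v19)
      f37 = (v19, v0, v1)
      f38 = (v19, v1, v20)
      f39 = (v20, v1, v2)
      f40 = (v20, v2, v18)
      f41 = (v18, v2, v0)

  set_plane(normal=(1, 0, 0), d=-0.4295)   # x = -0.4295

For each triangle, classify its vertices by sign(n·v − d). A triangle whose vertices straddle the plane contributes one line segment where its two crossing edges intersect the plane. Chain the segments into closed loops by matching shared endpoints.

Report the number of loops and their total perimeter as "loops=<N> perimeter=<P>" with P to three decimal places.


Straddling triangles (16 of 42):
  (v3,v6,v4) [+-+] → (-0.4295, 2.44533, 0)–(-0.4295, 2.37741, 0.0424316)  len=0.0801
  (v4,v6,v7) [+-+] → (-0.4295, 2.37741, 0.0424316)–(-0.4295, 1.88177, 0.352077)  len=0.5844
  (v3,v8,v6) [++-] → (-0.4295, 1.88177, -0.352077)–(-0.4295, 2.44533, 0)  len=0.6645
  (v6,v9,v7) [--+] → (-0.4295, 1.61221, 0.487128)–(-0.4295, 1.88177, 0.352077)  len=0.3015
  (v7,v9,v10) [+--] → (-0.4295, 1.61221, 0.487128)–(-0.4295, 1.58193, 0.5023)  len=0.0339
  (v7,v10,v8) [+-+] → (-0.4295, 1.58193, 0.5023)–(-0.4295, 1.58193, -0.450962)  len=0.9533
  (v8,v10,v11) [+--] → (-0.4295, 1.58193, -0.450962)–(-0.4295, 1.58193, -0.5023)  len=0.0513
  (v8,v11,v6) [+--] → (-0.4295, 1.58193, -0.5023)–(-0.4295, 1.88177, -0.352077)  len=0.3354
  (v13,v15,v16) [--+] → (-0.4295, -1.88177, 0.352077)–(-0.4295, -1.58193, 0.5023)  len=0.3354
  (v13,v16,v14) [-+-] → (-0.4295, -1.58193, 0.5023)–(-0.4295, -1.58193, 0.450962)  len=0.0513
  (v14,v16,v17) [-++] → (-0.4295, -1.58193, 0.450962)–(-0.4295, -1.58193, -0.5023)  len=0.9533
  (v14,v17,v12) [-+-] → (-0.4295, -1.58193, -0.5023)–(-0.4295, -1.61221, -0.487128)  len=0.0339
  (v12,v17,v15) [-+-] → (-0.4295, -1.61221, -0.487128)–(-0.4295, -1.88177, -0.352077)  len=0.3015
  (v15,v18,v16) [-++] → (-0.4295, -2.44533, 0)–(-0.4295, -1.88177, 0.352077)  len=0.6645
  (v17,v20,v15) [++-] → (-0.4295, -2.37741, -0.0424316)–(-0.4295, -1.88177, -0.352077)  len=0.5844
  (v15,v20,v18) [-++] → (-0.4295, -2.37741, -0.0424316)–(-0.4295, -2.44533, 0)  len=0.0801

Chained into 2 loop(s):
  loop 1: 8 segments, perimeter = 3.0043
  loop 2: 8 segments, perimeter = 3.0043
Total perimeter = 6.009

loops=2 perimeter=6.009


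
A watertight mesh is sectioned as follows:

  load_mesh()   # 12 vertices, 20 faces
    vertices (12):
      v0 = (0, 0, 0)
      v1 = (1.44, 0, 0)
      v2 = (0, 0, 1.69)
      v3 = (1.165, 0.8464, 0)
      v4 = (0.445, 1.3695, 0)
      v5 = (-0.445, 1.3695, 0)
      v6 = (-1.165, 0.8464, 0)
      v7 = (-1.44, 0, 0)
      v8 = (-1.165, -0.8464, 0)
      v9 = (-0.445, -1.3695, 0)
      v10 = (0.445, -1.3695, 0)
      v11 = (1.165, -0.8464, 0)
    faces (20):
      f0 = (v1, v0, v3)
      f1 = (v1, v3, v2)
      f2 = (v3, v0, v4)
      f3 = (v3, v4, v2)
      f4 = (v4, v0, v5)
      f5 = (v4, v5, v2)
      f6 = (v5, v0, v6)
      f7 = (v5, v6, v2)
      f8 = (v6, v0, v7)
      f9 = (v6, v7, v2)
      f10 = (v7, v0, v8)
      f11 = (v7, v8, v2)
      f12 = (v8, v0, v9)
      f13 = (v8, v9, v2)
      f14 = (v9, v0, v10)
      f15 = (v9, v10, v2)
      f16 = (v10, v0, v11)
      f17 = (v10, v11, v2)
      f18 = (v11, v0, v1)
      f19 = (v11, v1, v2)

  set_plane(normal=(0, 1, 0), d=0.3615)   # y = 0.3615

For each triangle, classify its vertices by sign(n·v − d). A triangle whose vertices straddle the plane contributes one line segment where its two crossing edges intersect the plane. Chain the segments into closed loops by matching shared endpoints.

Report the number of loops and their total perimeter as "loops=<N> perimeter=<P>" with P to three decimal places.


Straddling triangles (10 of 20):
  (v1,v0,v3) [--+] → (0.497575, 0.3615, 0)–(1.32255, 0.3615, 0)  len=0.8250
  (v1,v3,v2) [-+-] → (1.32255, 0.3615, 0)–(0.497575, 0.3615, 0.968196)  len=1.2720
  (v3,v0,v4) [+-+] → (0.497575, 0.3615, 0)–(0.117464, 0.3615, 0)  len=0.3801
  (v3,v4,v2) [++-] → (0.117464, 0.3615, 1.2439)–(0.497575, 0.3615, 0.968196)  len=0.4696
  (v4,v0,v5) [+-+] → (0.117464, 0.3615, 0)–(-0.117464, 0.3615, 0)  len=0.2349
  (v4,v5,v2) [++-] → (-0.117464, 0.3615, 1.2439)–(0.117464, 0.3615, 1.2439)  len=0.2349
  (v5,v0,v6) [+-+] → (-0.117464, 0.3615, 0)–(-0.497575, 0.3615, 0)  len=0.3801
  (v5,v6,v2) [++-] → (-0.497575, 0.3615, 0.968196)–(-0.117464, 0.3615, 1.2439)  len=0.4696
  (v6,v0,v7) [+--] → (-0.497575, 0.3615, 0)–(-1.32255, 0.3615, 0)  len=0.8250
  (v6,v7,v2) [+--] → (-1.32255, 0.3615, 0)–(-0.497575, 0.3615, 0.968196)  len=1.2720

Chained into 1 loop(s):
  loop 1: 10 segments, perimeter = 6.3632
Total perimeter = 6.363

loops=1 perimeter=6.363
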